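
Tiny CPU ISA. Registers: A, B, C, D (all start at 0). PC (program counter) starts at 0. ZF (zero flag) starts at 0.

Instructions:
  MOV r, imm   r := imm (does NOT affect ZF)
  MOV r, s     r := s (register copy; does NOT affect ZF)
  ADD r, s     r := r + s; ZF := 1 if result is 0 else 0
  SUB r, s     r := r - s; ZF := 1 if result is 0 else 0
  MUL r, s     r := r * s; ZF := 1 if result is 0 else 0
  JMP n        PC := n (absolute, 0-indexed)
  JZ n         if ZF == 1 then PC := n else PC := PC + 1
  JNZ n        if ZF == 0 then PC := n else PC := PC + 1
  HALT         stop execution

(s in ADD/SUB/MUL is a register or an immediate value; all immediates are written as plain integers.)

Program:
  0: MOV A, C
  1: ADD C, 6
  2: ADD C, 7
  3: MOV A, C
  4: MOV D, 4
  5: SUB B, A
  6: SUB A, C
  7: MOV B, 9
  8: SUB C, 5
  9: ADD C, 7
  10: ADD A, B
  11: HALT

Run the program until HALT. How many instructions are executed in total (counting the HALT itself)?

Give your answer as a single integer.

Step 1: PC=0 exec 'MOV A, C'. After: A=0 B=0 C=0 D=0 ZF=0 PC=1
Step 2: PC=1 exec 'ADD C, 6'. After: A=0 B=0 C=6 D=0 ZF=0 PC=2
Step 3: PC=2 exec 'ADD C, 7'. After: A=0 B=0 C=13 D=0 ZF=0 PC=3
Step 4: PC=3 exec 'MOV A, C'. After: A=13 B=0 C=13 D=0 ZF=0 PC=4
Step 5: PC=4 exec 'MOV D, 4'. After: A=13 B=0 C=13 D=4 ZF=0 PC=5
Step 6: PC=5 exec 'SUB B, A'. After: A=13 B=-13 C=13 D=4 ZF=0 PC=6
Step 7: PC=6 exec 'SUB A, C'. After: A=0 B=-13 C=13 D=4 ZF=1 PC=7
Step 8: PC=7 exec 'MOV B, 9'. After: A=0 B=9 C=13 D=4 ZF=1 PC=8
Step 9: PC=8 exec 'SUB C, 5'. After: A=0 B=9 C=8 D=4 ZF=0 PC=9
Step 10: PC=9 exec 'ADD C, 7'. After: A=0 B=9 C=15 D=4 ZF=0 PC=10
Step 11: PC=10 exec 'ADD A, B'. After: A=9 B=9 C=15 D=4 ZF=0 PC=11
Step 12: PC=11 exec 'HALT'. After: A=9 B=9 C=15 D=4 ZF=0 PC=11 HALTED
Total instructions executed: 12

Answer: 12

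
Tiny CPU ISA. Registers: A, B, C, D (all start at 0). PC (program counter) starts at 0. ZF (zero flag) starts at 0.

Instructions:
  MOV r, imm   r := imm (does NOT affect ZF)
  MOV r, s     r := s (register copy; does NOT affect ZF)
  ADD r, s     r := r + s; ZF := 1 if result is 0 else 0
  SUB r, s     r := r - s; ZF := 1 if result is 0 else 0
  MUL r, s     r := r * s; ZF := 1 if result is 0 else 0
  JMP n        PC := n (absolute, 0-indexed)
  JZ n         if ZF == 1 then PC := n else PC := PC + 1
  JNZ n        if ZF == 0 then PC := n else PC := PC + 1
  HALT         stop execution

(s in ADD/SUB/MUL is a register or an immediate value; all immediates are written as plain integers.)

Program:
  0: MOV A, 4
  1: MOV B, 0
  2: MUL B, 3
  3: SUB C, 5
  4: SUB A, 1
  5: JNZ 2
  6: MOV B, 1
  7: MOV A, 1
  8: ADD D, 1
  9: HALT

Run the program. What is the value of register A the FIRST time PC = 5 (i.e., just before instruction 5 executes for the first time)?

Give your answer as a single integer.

Step 1: PC=0 exec 'MOV A, 4'. After: A=4 B=0 C=0 D=0 ZF=0 PC=1
Step 2: PC=1 exec 'MOV B, 0'. After: A=4 B=0 C=0 D=0 ZF=0 PC=2
Step 3: PC=2 exec 'MUL B, 3'. After: A=4 B=0 C=0 D=0 ZF=1 PC=3
Step 4: PC=3 exec 'SUB C, 5'. After: A=4 B=0 C=-5 D=0 ZF=0 PC=4
Step 5: PC=4 exec 'SUB A, 1'. After: A=3 B=0 C=-5 D=0 ZF=0 PC=5
First time PC=5: A=3

3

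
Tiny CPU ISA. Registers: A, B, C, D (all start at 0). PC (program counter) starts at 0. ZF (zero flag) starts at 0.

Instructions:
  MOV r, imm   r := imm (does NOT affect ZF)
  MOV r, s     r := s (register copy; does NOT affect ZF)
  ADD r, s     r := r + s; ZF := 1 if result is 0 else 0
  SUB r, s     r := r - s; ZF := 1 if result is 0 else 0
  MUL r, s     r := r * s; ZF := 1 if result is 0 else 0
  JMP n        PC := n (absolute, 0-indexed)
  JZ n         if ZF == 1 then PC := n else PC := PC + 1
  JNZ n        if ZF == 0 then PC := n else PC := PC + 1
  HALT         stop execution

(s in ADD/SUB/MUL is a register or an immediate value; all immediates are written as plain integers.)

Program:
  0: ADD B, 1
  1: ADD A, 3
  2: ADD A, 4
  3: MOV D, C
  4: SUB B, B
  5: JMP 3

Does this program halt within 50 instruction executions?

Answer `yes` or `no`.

Answer: no

Derivation:
Step 1: PC=0 exec 'ADD B, 1'. After: A=0 B=1 C=0 D=0 ZF=0 PC=1
Step 2: PC=1 exec 'ADD A, 3'. After: A=3 B=1 C=0 D=0 ZF=0 PC=2
Step 3: PC=2 exec 'ADD A, 4'. After: A=7 B=1 C=0 D=0 ZF=0 PC=3
Step 4: PC=3 exec 'MOV D, C'. After: A=7 B=1 C=0 D=0 ZF=0 PC=4
Step 5: PC=4 exec 'SUB B, B'. After: A=7 B=0 C=0 D=0 ZF=1 PC=5
Step 6: PC=5 exec 'JMP 3'. After: A=7 B=0 C=0 D=0 ZF=1 PC=3
Step 7: PC=3 exec 'MOV D, C'. After: A=7 B=0 C=0 D=0 ZF=1 PC=4
Step 8: PC=4 exec 'SUB B, B'. After: A=7 B=0 C=0 D=0 ZF=1 PC=5
State after step 8 equals state after step 5: the program is in a cycle of length 3 and will never halt.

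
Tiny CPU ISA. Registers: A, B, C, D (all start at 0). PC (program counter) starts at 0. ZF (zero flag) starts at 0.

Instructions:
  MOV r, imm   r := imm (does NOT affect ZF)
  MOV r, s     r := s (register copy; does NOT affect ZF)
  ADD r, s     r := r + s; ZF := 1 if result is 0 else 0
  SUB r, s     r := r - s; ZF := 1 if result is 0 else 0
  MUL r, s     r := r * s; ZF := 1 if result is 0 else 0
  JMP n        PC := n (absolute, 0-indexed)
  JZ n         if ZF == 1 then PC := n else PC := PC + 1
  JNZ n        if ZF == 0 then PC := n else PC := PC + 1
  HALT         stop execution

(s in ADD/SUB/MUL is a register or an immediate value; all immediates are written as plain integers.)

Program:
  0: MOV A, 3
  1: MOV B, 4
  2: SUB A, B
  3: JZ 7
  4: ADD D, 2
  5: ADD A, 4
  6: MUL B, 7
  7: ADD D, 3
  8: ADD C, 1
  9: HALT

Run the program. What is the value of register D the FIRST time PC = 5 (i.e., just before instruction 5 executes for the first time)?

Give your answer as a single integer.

Step 1: PC=0 exec 'MOV A, 3'. After: A=3 B=0 C=0 D=0 ZF=0 PC=1
Step 2: PC=1 exec 'MOV B, 4'. After: A=3 B=4 C=0 D=0 ZF=0 PC=2
Step 3: PC=2 exec 'SUB A, B'. After: A=-1 B=4 C=0 D=0 ZF=0 PC=3
Step 4: PC=3 exec 'JZ 7'. After: A=-1 B=4 C=0 D=0 ZF=0 PC=4
Step 5: PC=4 exec 'ADD D, 2'. After: A=-1 B=4 C=0 D=2 ZF=0 PC=5
First time PC=5: D=2

2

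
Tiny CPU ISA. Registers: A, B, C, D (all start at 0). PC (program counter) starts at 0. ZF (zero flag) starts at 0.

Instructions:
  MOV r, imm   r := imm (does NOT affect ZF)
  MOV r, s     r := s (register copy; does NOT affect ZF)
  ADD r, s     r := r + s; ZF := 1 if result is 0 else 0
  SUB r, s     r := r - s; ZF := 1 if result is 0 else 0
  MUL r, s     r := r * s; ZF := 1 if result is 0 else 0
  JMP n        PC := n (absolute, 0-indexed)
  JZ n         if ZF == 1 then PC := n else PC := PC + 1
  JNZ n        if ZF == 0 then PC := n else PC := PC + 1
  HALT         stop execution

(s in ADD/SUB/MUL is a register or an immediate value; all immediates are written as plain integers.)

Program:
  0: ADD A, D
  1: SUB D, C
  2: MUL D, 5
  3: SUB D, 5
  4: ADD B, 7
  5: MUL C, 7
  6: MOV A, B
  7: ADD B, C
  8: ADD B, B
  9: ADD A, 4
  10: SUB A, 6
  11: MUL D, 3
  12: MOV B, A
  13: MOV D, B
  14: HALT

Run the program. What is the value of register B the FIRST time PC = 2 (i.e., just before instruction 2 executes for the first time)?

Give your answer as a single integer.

Step 1: PC=0 exec 'ADD A, D'. After: A=0 B=0 C=0 D=0 ZF=1 PC=1
Step 2: PC=1 exec 'SUB D, C'. After: A=0 B=0 C=0 D=0 ZF=1 PC=2
First time PC=2: B=0

0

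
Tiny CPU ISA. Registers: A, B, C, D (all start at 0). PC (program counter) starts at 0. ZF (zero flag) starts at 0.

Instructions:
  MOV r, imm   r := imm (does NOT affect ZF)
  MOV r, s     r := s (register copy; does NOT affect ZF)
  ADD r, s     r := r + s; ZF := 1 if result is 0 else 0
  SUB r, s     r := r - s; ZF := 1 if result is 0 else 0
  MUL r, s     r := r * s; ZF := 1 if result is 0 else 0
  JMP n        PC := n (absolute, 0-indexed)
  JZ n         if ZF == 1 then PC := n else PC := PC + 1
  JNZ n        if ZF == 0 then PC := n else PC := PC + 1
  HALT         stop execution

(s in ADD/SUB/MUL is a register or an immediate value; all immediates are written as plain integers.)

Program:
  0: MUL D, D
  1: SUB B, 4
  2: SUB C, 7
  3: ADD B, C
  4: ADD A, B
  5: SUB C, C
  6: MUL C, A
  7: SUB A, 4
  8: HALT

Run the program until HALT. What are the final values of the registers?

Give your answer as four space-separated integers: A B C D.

Answer: -15 -11 0 0

Derivation:
Step 1: PC=0 exec 'MUL D, D'. After: A=0 B=0 C=0 D=0 ZF=1 PC=1
Step 2: PC=1 exec 'SUB B, 4'. After: A=0 B=-4 C=0 D=0 ZF=0 PC=2
Step 3: PC=2 exec 'SUB C, 7'. After: A=0 B=-4 C=-7 D=0 ZF=0 PC=3
Step 4: PC=3 exec 'ADD B, C'. After: A=0 B=-11 C=-7 D=0 ZF=0 PC=4
Step 5: PC=4 exec 'ADD A, B'. After: A=-11 B=-11 C=-7 D=0 ZF=0 PC=5
Step 6: PC=5 exec 'SUB C, C'. After: A=-11 B=-11 C=0 D=0 ZF=1 PC=6
Step 7: PC=6 exec 'MUL C, A'. After: A=-11 B=-11 C=0 D=0 ZF=1 PC=7
Step 8: PC=7 exec 'SUB A, 4'. After: A=-15 B=-11 C=0 D=0 ZF=0 PC=8
Step 9: PC=8 exec 'HALT'. After: A=-15 B=-11 C=0 D=0 ZF=0 PC=8 HALTED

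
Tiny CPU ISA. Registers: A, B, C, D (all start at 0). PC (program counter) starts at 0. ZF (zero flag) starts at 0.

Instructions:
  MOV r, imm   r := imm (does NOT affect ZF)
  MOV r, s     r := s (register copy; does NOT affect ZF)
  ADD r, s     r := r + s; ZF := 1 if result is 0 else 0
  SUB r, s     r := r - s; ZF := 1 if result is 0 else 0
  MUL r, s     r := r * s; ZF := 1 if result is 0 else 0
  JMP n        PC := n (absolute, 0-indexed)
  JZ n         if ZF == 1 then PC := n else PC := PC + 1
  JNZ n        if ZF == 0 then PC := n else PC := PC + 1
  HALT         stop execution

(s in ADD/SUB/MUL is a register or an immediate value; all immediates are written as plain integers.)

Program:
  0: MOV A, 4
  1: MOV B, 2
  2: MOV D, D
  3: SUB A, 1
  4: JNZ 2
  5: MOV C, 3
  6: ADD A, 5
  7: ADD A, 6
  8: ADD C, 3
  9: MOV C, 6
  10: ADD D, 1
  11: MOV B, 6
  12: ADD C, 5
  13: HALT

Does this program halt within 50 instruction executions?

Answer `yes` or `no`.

Step 1: PC=0 exec 'MOV A, 4'. After: A=4 B=0 C=0 D=0 ZF=0 PC=1
Step 2: PC=1 exec 'MOV B, 2'. After: A=4 B=2 C=0 D=0 ZF=0 PC=2
Step 3: PC=2 exec 'MOV D, D'. After: A=4 B=2 C=0 D=0 ZF=0 PC=3
Step 4: PC=3 exec 'SUB A, 1'. After: A=3 B=2 C=0 D=0 ZF=0 PC=4
Step 5: PC=4 exec 'JNZ 2'. After: A=3 B=2 C=0 D=0 ZF=0 PC=2
Step 6: PC=2 exec 'MOV D, D'. After: A=3 B=2 C=0 D=0 ZF=0 PC=3
Step 7: PC=3 exec 'SUB A, 1'. After: A=2 B=2 C=0 D=0 ZF=0 PC=4
Step 8: PC=4 exec 'JNZ 2'. After: A=2 B=2 C=0 D=0 ZF=0 PC=2
Step 9: PC=2 exec 'MOV D, D'. After: A=2 B=2 C=0 D=0 ZF=0 PC=3
Step 10: PC=3 exec 'SUB A, 1'. After: A=1 B=2 C=0 D=0 ZF=0 PC=4
Step 11: PC=4 exec 'JNZ 2'. After: A=1 B=2 C=0 D=0 ZF=0 PC=2
Step 12: PC=2 exec 'MOV D, D'. After: A=1 B=2 C=0 D=0 ZF=0 PC=3
Step 13: PC=3 exec 'SUB A, 1'. After: A=0 B=2 C=0 D=0 ZF=1 PC=4
Step 14: PC=4 exec 'JNZ 2'. After: A=0 B=2 C=0 D=0 ZF=1 PC=5
Step 15: PC=5 exec 'MOV C, 3'. After: A=0 B=2 C=3 D=0 ZF=1 PC=6
Step 16: PC=6 exec 'ADD A, 5'. After: A=5 B=2 C=3 D=0 ZF=0 PC=7
Step 17: PC=7 exec 'ADD A, 6'. After: A=11 B=2 C=3 D=0 ZF=0 PC=8
Step 18: PC=8 exec 'ADD C, 3'. After: A=11 B=2 C=6 D=0 ZF=0 PC=9
Step 19: PC=9 exec 'MOV C, 6'. After: A=11 B=2 C=6 D=0 ZF=0 PC=10
Step 20: PC=10 exec 'ADD D, 1'. After: A=11 B=2 C=6 D=1 ZF=0 PC=11
Step 21: PC=11 exec 'MOV B, 6'. After: A=11 B=6 C=6 D=1 ZF=0 PC=12
Step 22: PC=12 exec 'ADD C, 5'. After: A=11 B=6 C=11 D=1 ZF=0 PC=13
Step 23: PC=13 exec 'HALT'. After: A=11 B=6 C=11 D=1 ZF=0 PC=13 HALTED

Answer: yes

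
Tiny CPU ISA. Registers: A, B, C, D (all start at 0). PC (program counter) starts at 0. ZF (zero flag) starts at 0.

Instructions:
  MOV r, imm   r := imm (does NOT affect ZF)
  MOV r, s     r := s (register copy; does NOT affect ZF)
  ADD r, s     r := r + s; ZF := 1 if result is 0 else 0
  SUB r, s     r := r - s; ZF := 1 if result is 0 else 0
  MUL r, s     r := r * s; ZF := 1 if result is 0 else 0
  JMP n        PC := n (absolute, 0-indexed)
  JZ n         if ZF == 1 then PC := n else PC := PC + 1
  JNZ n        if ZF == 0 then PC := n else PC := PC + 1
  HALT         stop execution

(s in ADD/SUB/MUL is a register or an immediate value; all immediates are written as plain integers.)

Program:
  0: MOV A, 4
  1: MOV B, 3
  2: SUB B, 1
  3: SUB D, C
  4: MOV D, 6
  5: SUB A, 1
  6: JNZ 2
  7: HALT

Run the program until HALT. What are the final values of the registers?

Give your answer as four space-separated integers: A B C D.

Step 1: PC=0 exec 'MOV A, 4'. After: A=4 B=0 C=0 D=0 ZF=0 PC=1
Step 2: PC=1 exec 'MOV B, 3'. After: A=4 B=3 C=0 D=0 ZF=0 PC=2
Step 3: PC=2 exec 'SUB B, 1'. After: A=4 B=2 C=0 D=0 ZF=0 PC=3
Step 4: PC=3 exec 'SUB D, C'. After: A=4 B=2 C=0 D=0 ZF=1 PC=4
Step 5: PC=4 exec 'MOV D, 6'. After: A=4 B=2 C=0 D=6 ZF=1 PC=5
Step 6: PC=5 exec 'SUB A, 1'. After: A=3 B=2 C=0 D=6 ZF=0 PC=6
Step 7: PC=6 exec 'JNZ 2'. After: A=3 B=2 C=0 D=6 ZF=0 PC=2
Step 8: PC=2 exec 'SUB B, 1'. After: A=3 B=1 C=0 D=6 ZF=0 PC=3
Step 9: PC=3 exec 'SUB D, C'. After: A=3 B=1 C=0 D=6 ZF=0 PC=4
Step 10: PC=4 exec 'MOV D, 6'. After: A=3 B=1 C=0 D=6 ZF=0 PC=5
Step 11: PC=5 exec 'SUB A, 1'. After: A=2 B=1 C=0 D=6 ZF=0 PC=6
Step 12: PC=6 exec 'JNZ 2'. After: A=2 B=1 C=0 D=6 ZF=0 PC=2
Step 13: PC=2 exec 'SUB B, 1'. After: A=2 B=0 C=0 D=6 ZF=1 PC=3
Step 14: PC=3 exec 'SUB D, C'. After: A=2 B=0 C=0 D=6 ZF=0 PC=4
Step 15: PC=4 exec 'MOV D, 6'. After: A=2 B=0 C=0 D=6 ZF=0 PC=5
Step 16: PC=5 exec 'SUB A, 1'. After: A=1 B=0 C=0 D=6 ZF=0 PC=6
Step 17: PC=6 exec 'JNZ 2'. After: A=1 B=0 C=0 D=6 ZF=0 PC=2
Step 18: PC=2 exec 'SUB B, 1'. After: A=1 B=-1 C=0 D=6 ZF=0 PC=3
Step 19: PC=3 exec 'SUB D, C'. After: A=1 B=-1 C=0 D=6 ZF=0 PC=4
Step 20: PC=4 exec 'MOV D, 6'. After: A=1 B=-1 C=0 D=6 ZF=0 PC=5
Step 21: PC=5 exec 'SUB A, 1'. After: A=0 B=-1 C=0 D=6 ZF=1 PC=6
Step 22: PC=6 exec 'JNZ 2'. After: A=0 B=-1 C=0 D=6 ZF=1 PC=7
Step 23: PC=7 exec 'HALT'. After: A=0 B=-1 C=0 D=6 ZF=1 PC=7 HALTED

Answer: 0 -1 0 6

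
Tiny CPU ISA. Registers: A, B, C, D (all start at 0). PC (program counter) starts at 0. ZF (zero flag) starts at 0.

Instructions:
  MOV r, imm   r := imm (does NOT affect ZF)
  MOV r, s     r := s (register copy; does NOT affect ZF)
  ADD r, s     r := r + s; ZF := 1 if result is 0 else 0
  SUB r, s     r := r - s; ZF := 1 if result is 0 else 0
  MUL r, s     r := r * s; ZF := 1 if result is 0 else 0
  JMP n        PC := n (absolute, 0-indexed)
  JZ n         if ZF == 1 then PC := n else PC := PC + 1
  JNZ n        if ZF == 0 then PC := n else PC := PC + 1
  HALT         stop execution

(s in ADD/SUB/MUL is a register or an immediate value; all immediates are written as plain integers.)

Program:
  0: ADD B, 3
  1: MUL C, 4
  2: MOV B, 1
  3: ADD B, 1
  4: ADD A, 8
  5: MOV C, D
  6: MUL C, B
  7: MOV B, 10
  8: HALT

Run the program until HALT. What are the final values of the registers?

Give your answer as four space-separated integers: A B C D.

Step 1: PC=0 exec 'ADD B, 3'. After: A=0 B=3 C=0 D=0 ZF=0 PC=1
Step 2: PC=1 exec 'MUL C, 4'. After: A=0 B=3 C=0 D=0 ZF=1 PC=2
Step 3: PC=2 exec 'MOV B, 1'. After: A=0 B=1 C=0 D=0 ZF=1 PC=3
Step 4: PC=3 exec 'ADD B, 1'. After: A=0 B=2 C=0 D=0 ZF=0 PC=4
Step 5: PC=4 exec 'ADD A, 8'. After: A=8 B=2 C=0 D=0 ZF=0 PC=5
Step 6: PC=5 exec 'MOV C, D'. After: A=8 B=2 C=0 D=0 ZF=0 PC=6
Step 7: PC=6 exec 'MUL C, B'. After: A=8 B=2 C=0 D=0 ZF=1 PC=7
Step 8: PC=7 exec 'MOV B, 10'. After: A=8 B=10 C=0 D=0 ZF=1 PC=8
Step 9: PC=8 exec 'HALT'. After: A=8 B=10 C=0 D=0 ZF=1 PC=8 HALTED

Answer: 8 10 0 0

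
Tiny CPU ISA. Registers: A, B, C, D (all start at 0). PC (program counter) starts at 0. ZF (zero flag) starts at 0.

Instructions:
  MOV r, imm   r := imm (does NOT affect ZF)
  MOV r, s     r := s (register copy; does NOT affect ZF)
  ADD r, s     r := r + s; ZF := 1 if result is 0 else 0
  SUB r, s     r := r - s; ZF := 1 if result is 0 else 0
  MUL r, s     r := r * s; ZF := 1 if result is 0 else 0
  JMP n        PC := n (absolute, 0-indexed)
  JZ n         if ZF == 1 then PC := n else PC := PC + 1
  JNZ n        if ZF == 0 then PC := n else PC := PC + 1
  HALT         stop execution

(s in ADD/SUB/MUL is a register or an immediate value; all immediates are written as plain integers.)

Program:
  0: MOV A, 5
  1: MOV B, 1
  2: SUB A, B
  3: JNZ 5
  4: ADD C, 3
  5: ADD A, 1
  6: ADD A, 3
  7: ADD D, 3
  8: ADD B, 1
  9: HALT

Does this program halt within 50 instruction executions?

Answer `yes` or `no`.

Answer: yes

Derivation:
Step 1: PC=0 exec 'MOV A, 5'. After: A=5 B=0 C=0 D=0 ZF=0 PC=1
Step 2: PC=1 exec 'MOV B, 1'. After: A=5 B=1 C=0 D=0 ZF=0 PC=2
Step 3: PC=2 exec 'SUB A, B'. After: A=4 B=1 C=0 D=0 ZF=0 PC=3
Step 4: PC=3 exec 'JNZ 5'. After: A=4 B=1 C=0 D=0 ZF=0 PC=5
Step 5: PC=5 exec 'ADD A, 1'. After: A=5 B=1 C=0 D=0 ZF=0 PC=6
Step 6: PC=6 exec 'ADD A, 3'. After: A=8 B=1 C=0 D=0 ZF=0 PC=7
Step 7: PC=7 exec 'ADD D, 3'. After: A=8 B=1 C=0 D=3 ZF=0 PC=8
Step 8: PC=8 exec 'ADD B, 1'. After: A=8 B=2 C=0 D=3 ZF=0 PC=9
Step 9: PC=9 exec 'HALT'. After: A=8 B=2 C=0 D=3 ZF=0 PC=9 HALTED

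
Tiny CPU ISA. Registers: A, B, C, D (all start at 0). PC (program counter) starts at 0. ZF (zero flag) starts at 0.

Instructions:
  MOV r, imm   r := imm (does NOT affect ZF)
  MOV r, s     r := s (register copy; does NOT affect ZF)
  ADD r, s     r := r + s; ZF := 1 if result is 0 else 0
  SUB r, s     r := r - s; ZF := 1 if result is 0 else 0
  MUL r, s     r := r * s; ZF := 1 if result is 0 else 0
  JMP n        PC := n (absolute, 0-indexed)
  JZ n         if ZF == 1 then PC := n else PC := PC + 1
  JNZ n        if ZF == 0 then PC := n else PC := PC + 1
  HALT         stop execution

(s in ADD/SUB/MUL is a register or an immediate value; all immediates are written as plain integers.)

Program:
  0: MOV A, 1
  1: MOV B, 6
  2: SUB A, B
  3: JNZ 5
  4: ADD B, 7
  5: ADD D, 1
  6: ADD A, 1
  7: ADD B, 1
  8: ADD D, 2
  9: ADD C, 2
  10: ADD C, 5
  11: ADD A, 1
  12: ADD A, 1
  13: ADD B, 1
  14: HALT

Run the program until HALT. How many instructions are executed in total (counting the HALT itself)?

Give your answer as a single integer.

Answer: 14

Derivation:
Step 1: PC=0 exec 'MOV A, 1'. After: A=1 B=0 C=0 D=0 ZF=0 PC=1
Step 2: PC=1 exec 'MOV B, 6'. After: A=1 B=6 C=0 D=0 ZF=0 PC=2
Step 3: PC=2 exec 'SUB A, B'. After: A=-5 B=6 C=0 D=0 ZF=0 PC=3
Step 4: PC=3 exec 'JNZ 5'. After: A=-5 B=6 C=0 D=0 ZF=0 PC=5
Step 5: PC=5 exec 'ADD D, 1'. After: A=-5 B=6 C=0 D=1 ZF=0 PC=6
Step 6: PC=6 exec 'ADD A, 1'. After: A=-4 B=6 C=0 D=1 ZF=0 PC=7
Step 7: PC=7 exec 'ADD B, 1'. After: A=-4 B=7 C=0 D=1 ZF=0 PC=8
Step 8: PC=8 exec 'ADD D, 2'. After: A=-4 B=7 C=0 D=3 ZF=0 PC=9
Step 9: PC=9 exec 'ADD C, 2'. After: A=-4 B=7 C=2 D=3 ZF=0 PC=10
Step 10: PC=10 exec 'ADD C, 5'. After: A=-4 B=7 C=7 D=3 ZF=0 PC=11
Step 11: PC=11 exec 'ADD A, 1'. After: A=-3 B=7 C=7 D=3 ZF=0 PC=12
Step 12: PC=12 exec 'ADD A, 1'. After: A=-2 B=7 C=7 D=3 ZF=0 PC=13
Step 13: PC=13 exec 'ADD B, 1'. After: A=-2 B=8 C=7 D=3 ZF=0 PC=14
Step 14: PC=14 exec 'HALT'. After: A=-2 B=8 C=7 D=3 ZF=0 PC=14 HALTED
Total instructions executed: 14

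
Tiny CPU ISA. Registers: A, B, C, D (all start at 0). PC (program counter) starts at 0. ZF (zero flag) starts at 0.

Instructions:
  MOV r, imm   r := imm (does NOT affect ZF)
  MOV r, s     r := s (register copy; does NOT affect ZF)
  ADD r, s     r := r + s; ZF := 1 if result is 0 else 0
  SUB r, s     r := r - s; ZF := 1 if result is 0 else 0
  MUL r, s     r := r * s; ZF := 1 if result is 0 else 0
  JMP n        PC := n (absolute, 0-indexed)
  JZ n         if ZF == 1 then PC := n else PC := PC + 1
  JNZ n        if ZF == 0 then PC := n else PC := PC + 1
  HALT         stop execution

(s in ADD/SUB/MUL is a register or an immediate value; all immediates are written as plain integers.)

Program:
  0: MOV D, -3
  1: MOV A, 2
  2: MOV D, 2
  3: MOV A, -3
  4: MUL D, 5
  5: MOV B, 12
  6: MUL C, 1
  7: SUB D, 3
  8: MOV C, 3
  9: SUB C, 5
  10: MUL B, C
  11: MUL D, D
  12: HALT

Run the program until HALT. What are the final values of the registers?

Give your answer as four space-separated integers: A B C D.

Answer: -3 -24 -2 49

Derivation:
Step 1: PC=0 exec 'MOV D, -3'. After: A=0 B=0 C=0 D=-3 ZF=0 PC=1
Step 2: PC=1 exec 'MOV A, 2'. After: A=2 B=0 C=0 D=-3 ZF=0 PC=2
Step 3: PC=2 exec 'MOV D, 2'. After: A=2 B=0 C=0 D=2 ZF=0 PC=3
Step 4: PC=3 exec 'MOV A, -3'. After: A=-3 B=0 C=0 D=2 ZF=0 PC=4
Step 5: PC=4 exec 'MUL D, 5'. After: A=-3 B=0 C=0 D=10 ZF=0 PC=5
Step 6: PC=5 exec 'MOV B, 12'. After: A=-3 B=12 C=0 D=10 ZF=0 PC=6
Step 7: PC=6 exec 'MUL C, 1'. After: A=-3 B=12 C=0 D=10 ZF=1 PC=7
Step 8: PC=7 exec 'SUB D, 3'. After: A=-3 B=12 C=0 D=7 ZF=0 PC=8
Step 9: PC=8 exec 'MOV C, 3'. After: A=-3 B=12 C=3 D=7 ZF=0 PC=9
Step 10: PC=9 exec 'SUB C, 5'. After: A=-3 B=12 C=-2 D=7 ZF=0 PC=10
Step 11: PC=10 exec 'MUL B, C'. After: A=-3 B=-24 C=-2 D=7 ZF=0 PC=11
Step 12: PC=11 exec 'MUL D, D'. After: A=-3 B=-24 C=-2 D=49 ZF=0 PC=12
Step 13: PC=12 exec 'HALT'. After: A=-3 B=-24 C=-2 D=49 ZF=0 PC=12 HALTED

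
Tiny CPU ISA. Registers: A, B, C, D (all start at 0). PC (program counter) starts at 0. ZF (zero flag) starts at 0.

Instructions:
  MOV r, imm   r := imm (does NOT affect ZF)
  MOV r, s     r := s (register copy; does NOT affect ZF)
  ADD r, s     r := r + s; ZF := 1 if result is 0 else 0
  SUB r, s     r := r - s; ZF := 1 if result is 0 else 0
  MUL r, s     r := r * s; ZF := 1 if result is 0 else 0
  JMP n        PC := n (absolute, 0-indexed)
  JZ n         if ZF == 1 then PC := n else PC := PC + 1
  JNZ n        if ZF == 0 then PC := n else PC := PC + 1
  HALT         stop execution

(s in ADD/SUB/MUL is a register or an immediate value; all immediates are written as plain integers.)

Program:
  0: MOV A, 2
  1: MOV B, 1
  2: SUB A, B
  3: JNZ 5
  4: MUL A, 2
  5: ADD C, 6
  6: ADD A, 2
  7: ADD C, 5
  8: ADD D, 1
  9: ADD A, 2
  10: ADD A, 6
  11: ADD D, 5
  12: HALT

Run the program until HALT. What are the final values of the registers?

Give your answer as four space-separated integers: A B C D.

Step 1: PC=0 exec 'MOV A, 2'. After: A=2 B=0 C=0 D=0 ZF=0 PC=1
Step 2: PC=1 exec 'MOV B, 1'. After: A=2 B=1 C=0 D=0 ZF=0 PC=2
Step 3: PC=2 exec 'SUB A, B'. After: A=1 B=1 C=0 D=0 ZF=0 PC=3
Step 4: PC=3 exec 'JNZ 5'. After: A=1 B=1 C=0 D=0 ZF=0 PC=5
Step 5: PC=5 exec 'ADD C, 6'. After: A=1 B=1 C=6 D=0 ZF=0 PC=6
Step 6: PC=6 exec 'ADD A, 2'. After: A=3 B=1 C=6 D=0 ZF=0 PC=7
Step 7: PC=7 exec 'ADD C, 5'. After: A=3 B=1 C=11 D=0 ZF=0 PC=8
Step 8: PC=8 exec 'ADD D, 1'. After: A=3 B=1 C=11 D=1 ZF=0 PC=9
Step 9: PC=9 exec 'ADD A, 2'. After: A=5 B=1 C=11 D=1 ZF=0 PC=10
Step 10: PC=10 exec 'ADD A, 6'. After: A=11 B=1 C=11 D=1 ZF=0 PC=11
Step 11: PC=11 exec 'ADD D, 5'. After: A=11 B=1 C=11 D=6 ZF=0 PC=12
Step 12: PC=12 exec 'HALT'. After: A=11 B=1 C=11 D=6 ZF=0 PC=12 HALTED

Answer: 11 1 11 6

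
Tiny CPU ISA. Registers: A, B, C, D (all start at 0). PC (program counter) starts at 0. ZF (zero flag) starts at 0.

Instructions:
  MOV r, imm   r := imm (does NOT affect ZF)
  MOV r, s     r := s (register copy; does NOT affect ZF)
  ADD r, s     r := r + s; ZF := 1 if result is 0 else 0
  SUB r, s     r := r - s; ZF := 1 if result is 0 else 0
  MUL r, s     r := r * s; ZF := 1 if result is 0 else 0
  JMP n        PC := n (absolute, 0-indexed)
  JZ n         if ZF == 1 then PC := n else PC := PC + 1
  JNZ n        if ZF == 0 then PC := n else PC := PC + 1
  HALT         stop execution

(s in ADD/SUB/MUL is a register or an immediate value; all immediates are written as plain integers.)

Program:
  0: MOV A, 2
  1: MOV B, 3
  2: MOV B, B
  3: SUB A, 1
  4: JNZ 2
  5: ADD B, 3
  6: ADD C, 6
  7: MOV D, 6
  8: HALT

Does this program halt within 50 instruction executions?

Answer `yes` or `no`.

Answer: yes

Derivation:
Step 1: PC=0 exec 'MOV A, 2'. After: A=2 B=0 C=0 D=0 ZF=0 PC=1
Step 2: PC=1 exec 'MOV B, 3'. After: A=2 B=3 C=0 D=0 ZF=0 PC=2
Step 3: PC=2 exec 'MOV B, B'. After: A=2 B=3 C=0 D=0 ZF=0 PC=3
Step 4: PC=3 exec 'SUB A, 1'. After: A=1 B=3 C=0 D=0 ZF=0 PC=4
Step 5: PC=4 exec 'JNZ 2'. After: A=1 B=3 C=0 D=0 ZF=0 PC=2
Step 6: PC=2 exec 'MOV B, B'. After: A=1 B=3 C=0 D=0 ZF=0 PC=3
Step 7: PC=3 exec 'SUB A, 1'. After: A=0 B=3 C=0 D=0 ZF=1 PC=4
Step 8: PC=4 exec 'JNZ 2'. After: A=0 B=3 C=0 D=0 ZF=1 PC=5
Step 9: PC=5 exec 'ADD B, 3'. After: A=0 B=6 C=0 D=0 ZF=0 PC=6
Step 10: PC=6 exec 'ADD C, 6'. After: A=0 B=6 C=6 D=0 ZF=0 PC=7
Step 11: PC=7 exec 'MOV D, 6'. After: A=0 B=6 C=6 D=6 ZF=0 PC=8
Step 12: PC=8 exec 'HALT'. After: A=0 B=6 C=6 D=6 ZF=0 PC=8 HALTED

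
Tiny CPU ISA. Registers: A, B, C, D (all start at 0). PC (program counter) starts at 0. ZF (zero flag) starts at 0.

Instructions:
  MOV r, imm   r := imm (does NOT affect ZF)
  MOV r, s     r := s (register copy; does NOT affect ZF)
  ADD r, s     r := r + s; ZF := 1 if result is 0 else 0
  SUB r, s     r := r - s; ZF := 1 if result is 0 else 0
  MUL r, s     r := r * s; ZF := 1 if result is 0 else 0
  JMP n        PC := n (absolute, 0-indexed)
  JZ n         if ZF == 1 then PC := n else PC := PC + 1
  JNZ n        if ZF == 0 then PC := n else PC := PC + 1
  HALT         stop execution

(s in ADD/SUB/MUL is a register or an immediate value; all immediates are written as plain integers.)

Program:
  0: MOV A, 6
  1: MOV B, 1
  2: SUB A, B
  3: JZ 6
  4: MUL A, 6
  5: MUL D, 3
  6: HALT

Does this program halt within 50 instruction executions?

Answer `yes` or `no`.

Step 1: PC=0 exec 'MOV A, 6'. After: A=6 B=0 C=0 D=0 ZF=0 PC=1
Step 2: PC=1 exec 'MOV B, 1'. After: A=6 B=1 C=0 D=0 ZF=0 PC=2
Step 3: PC=2 exec 'SUB A, B'. After: A=5 B=1 C=0 D=0 ZF=0 PC=3
Step 4: PC=3 exec 'JZ 6'. After: A=5 B=1 C=0 D=0 ZF=0 PC=4
Step 5: PC=4 exec 'MUL A, 6'. After: A=30 B=1 C=0 D=0 ZF=0 PC=5
Step 6: PC=5 exec 'MUL D, 3'. After: A=30 B=1 C=0 D=0 ZF=1 PC=6
Step 7: PC=6 exec 'HALT'. After: A=30 B=1 C=0 D=0 ZF=1 PC=6 HALTED

Answer: yes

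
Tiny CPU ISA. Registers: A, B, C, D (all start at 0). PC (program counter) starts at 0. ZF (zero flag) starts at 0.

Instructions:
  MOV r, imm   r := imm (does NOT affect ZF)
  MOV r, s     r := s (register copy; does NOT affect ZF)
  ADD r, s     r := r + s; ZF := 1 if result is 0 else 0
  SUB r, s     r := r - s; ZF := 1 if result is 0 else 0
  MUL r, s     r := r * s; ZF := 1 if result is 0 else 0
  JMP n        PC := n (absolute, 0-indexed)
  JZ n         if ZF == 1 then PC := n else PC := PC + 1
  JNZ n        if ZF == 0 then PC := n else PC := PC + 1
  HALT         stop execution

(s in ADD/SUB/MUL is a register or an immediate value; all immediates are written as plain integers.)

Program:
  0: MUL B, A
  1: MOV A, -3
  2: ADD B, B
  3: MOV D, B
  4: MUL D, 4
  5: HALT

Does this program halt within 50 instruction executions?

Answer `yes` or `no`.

Answer: yes

Derivation:
Step 1: PC=0 exec 'MUL B, A'. After: A=0 B=0 C=0 D=0 ZF=1 PC=1
Step 2: PC=1 exec 'MOV A, -3'. After: A=-3 B=0 C=0 D=0 ZF=1 PC=2
Step 3: PC=2 exec 'ADD B, B'. After: A=-3 B=0 C=0 D=0 ZF=1 PC=3
Step 4: PC=3 exec 'MOV D, B'. After: A=-3 B=0 C=0 D=0 ZF=1 PC=4
Step 5: PC=4 exec 'MUL D, 4'. After: A=-3 B=0 C=0 D=0 ZF=1 PC=5
Step 6: PC=5 exec 'HALT'. After: A=-3 B=0 C=0 D=0 ZF=1 PC=5 HALTED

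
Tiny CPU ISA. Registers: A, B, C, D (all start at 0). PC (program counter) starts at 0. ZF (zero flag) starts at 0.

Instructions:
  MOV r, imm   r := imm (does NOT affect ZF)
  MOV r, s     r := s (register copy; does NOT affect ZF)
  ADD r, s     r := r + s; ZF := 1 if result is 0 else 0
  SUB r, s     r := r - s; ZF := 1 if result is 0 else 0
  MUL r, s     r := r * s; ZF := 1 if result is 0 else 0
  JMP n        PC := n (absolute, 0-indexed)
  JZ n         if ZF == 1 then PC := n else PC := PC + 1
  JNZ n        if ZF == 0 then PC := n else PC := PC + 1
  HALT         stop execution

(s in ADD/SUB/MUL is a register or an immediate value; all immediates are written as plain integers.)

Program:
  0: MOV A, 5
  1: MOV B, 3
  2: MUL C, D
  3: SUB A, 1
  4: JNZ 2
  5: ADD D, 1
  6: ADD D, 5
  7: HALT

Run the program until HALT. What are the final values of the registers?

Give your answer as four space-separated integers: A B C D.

Step 1: PC=0 exec 'MOV A, 5'. After: A=5 B=0 C=0 D=0 ZF=0 PC=1
Step 2: PC=1 exec 'MOV B, 3'. After: A=5 B=3 C=0 D=0 ZF=0 PC=2
Step 3: PC=2 exec 'MUL C, D'. After: A=5 B=3 C=0 D=0 ZF=1 PC=3
Step 4: PC=3 exec 'SUB A, 1'. After: A=4 B=3 C=0 D=0 ZF=0 PC=4
Step 5: PC=4 exec 'JNZ 2'. After: A=4 B=3 C=0 D=0 ZF=0 PC=2
Step 6: PC=2 exec 'MUL C, D'. After: A=4 B=3 C=0 D=0 ZF=1 PC=3
Step 7: PC=3 exec 'SUB A, 1'. After: A=3 B=3 C=0 D=0 ZF=0 PC=4
Step 8: PC=4 exec 'JNZ 2'. After: A=3 B=3 C=0 D=0 ZF=0 PC=2
Step 9: PC=2 exec 'MUL C, D'. After: A=3 B=3 C=0 D=0 ZF=1 PC=3
Step 10: PC=3 exec 'SUB A, 1'. After: A=2 B=3 C=0 D=0 ZF=0 PC=4
Step 11: PC=4 exec 'JNZ 2'. After: A=2 B=3 C=0 D=0 ZF=0 PC=2
Step 12: PC=2 exec 'MUL C, D'. After: A=2 B=3 C=0 D=0 ZF=1 PC=3
Step 13: PC=3 exec 'SUB A, 1'. After: A=1 B=3 C=0 D=0 ZF=0 PC=4
Step 14: PC=4 exec 'JNZ 2'. After: A=1 B=3 C=0 D=0 ZF=0 PC=2
Step 15: PC=2 exec 'MUL C, D'. After: A=1 B=3 C=0 D=0 ZF=1 PC=3
Step 16: PC=3 exec 'SUB A, 1'. After: A=0 B=3 C=0 D=0 ZF=1 PC=4
Step 17: PC=4 exec 'JNZ 2'. After: A=0 B=3 C=0 D=0 ZF=1 PC=5
Step 18: PC=5 exec 'ADD D, 1'. After: A=0 B=3 C=0 D=1 ZF=0 PC=6
Step 19: PC=6 exec 'ADD D, 5'. After: A=0 B=3 C=0 D=6 ZF=0 PC=7
Step 20: PC=7 exec 'HALT'. After: A=0 B=3 C=0 D=6 ZF=0 PC=7 HALTED

Answer: 0 3 0 6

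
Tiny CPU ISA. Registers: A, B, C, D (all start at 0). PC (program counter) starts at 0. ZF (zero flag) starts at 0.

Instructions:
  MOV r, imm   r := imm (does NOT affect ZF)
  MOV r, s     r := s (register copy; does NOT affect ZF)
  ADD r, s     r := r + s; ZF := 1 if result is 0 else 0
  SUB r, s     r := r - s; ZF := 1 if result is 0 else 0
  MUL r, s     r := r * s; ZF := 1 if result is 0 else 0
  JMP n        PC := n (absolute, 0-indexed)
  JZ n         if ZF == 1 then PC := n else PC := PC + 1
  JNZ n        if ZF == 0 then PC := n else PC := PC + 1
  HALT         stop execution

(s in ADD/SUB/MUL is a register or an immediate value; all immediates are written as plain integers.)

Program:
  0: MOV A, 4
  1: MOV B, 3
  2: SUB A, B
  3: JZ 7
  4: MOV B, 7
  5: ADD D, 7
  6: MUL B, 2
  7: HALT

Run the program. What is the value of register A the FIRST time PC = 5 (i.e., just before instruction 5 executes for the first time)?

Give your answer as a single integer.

Step 1: PC=0 exec 'MOV A, 4'. After: A=4 B=0 C=0 D=0 ZF=0 PC=1
Step 2: PC=1 exec 'MOV B, 3'. After: A=4 B=3 C=0 D=0 ZF=0 PC=2
Step 3: PC=2 exec 'SUB A, B'. After: A=1 B=3 C=0 D=0 ZF=0 PC=3
Step 4: PC=3 exec 'JZ 7'. After: A=1 B=3 C=0 D=0 ZF=0 PC=4
Step 5: PC=4 exec 'MOV B, 7'. After: A=1 B=7 C=0 D=0 ZF=0 PC=5
First time PC=5: A=1

1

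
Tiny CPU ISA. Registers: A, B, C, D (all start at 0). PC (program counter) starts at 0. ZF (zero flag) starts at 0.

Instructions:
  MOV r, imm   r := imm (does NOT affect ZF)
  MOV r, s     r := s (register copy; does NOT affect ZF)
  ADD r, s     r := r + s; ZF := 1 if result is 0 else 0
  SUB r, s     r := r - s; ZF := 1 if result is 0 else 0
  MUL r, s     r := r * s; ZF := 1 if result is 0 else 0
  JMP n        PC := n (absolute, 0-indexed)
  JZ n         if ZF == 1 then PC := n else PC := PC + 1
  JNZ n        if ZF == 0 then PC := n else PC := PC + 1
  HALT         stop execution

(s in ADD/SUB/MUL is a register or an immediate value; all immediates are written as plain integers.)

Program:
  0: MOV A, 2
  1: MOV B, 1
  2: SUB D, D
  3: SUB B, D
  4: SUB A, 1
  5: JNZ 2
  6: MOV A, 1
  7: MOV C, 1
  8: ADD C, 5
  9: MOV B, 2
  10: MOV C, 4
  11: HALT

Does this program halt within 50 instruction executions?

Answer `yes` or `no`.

Answer: yes

Derivation:
Step 1: PC=0 exec 'MOV A, 2'. After: A=2 B=0 C=0 D=0 ZF=0 PC=1
Step 2: PC=1 exec 'MOV B, 1'. After: A=2 B=1 C=0 D=0 ZF=0 PC=2
Step 3: PC=2 exec 'SUB D, D'. After: A=2 B=1 C=0 D=0 ZF=1 PC=3
Step 4: PC=3 exec 'SUB B, D'. After: A=2 B=1 C=0 D=0 ZF=0 PC=4
Step 5: PC=4 exec 'SUB A, 1'. After: A=1 B=1 C=0 D=0 ZF=0 PC=5
Step 6: PC=5 exec 'JNZ 2'. After: A=1 B=1 C=0 D=0 ZF=0 PC=2
Step 7: PC=2 exec 'SUB D, D'. After: A=1 B=1 C=0 D=0 ZF=1 PC=3
Step 8: PC=3 exec 'SUB B, D'. After: A=1 B=1 C=0 D=0 ZF=0 PC=4
Step 9: PC=4 exec 'SUB A, 1'. After: A=0 B=1 C=0 D=0 ZF=1 PC=5
Step 10: PC=5 exec 'JNZ 2'. After: A=0 B=1 C=0 D=0 ZF=1 PC=6
Step 11: PC=6 exec 'MOV A, 1'. After: A=1 B=1 C=0 D=0 ZF=1 PC=7
Step 12: PC=7 exec 'MOV C, 1'. After: A=1 B=1 C=1 D=0 ZF=1 PC=8
Step 13: PC=8 exec 'ADD C, 5'. After: A=1 B=1 C=6 D=0 ZF=0 PC=9
Step 14: PC=9 exec 'MOV B, 2'. After: A=1 B=2 C=6 D=0 ZF=0 PC=10
Step 15: PC=10 exec 'MOV C, 4'. After: A=1 B=2 C=4 D=0 ZF=0 PC=11
Step 16: PC=11 exec 'HALT'. After: A=1 B=2 C=4 D=0 ZF=0 PC=11 HALTED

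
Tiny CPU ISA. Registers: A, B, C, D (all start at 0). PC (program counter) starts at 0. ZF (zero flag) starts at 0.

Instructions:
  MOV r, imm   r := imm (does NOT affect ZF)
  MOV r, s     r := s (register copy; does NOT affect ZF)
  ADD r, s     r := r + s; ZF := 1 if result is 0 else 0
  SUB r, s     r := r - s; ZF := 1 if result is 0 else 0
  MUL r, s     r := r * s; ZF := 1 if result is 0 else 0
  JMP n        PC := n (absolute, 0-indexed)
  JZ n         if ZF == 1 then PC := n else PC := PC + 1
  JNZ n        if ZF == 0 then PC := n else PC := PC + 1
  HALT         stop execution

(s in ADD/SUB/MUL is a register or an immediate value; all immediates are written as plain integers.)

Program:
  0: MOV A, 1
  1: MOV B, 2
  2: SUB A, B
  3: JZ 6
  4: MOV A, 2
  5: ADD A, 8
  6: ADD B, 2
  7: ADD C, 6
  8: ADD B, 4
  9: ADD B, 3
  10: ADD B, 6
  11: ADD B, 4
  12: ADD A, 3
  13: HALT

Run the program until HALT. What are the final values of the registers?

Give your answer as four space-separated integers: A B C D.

Step 1: PC=0 exec 'MOV A, 1'. After: A=1 B=0 C=0 D=0 ZF=0 PC=1
Step 2: PC=1 exec 'MOV B, 2'. After: A=1 B=2 C=0 D=0 ZF=0 PC=2
Step 3: PC=2 exec 'SUB A, B'. After: A=-1 B=2 C=0 D=0 ZF=0 PC=3
Step 4: PC=3 exec 'JZ 6'. After: A=-1 B=2 C=0 D=0 ZF=0 PC=4
Step 5: PC=4 exec 'MOV A, 2'. After: A=2 B=2 C=0 D=0 ZF=0 PC=5
Step 6: PC=5 exec 'ADD A, 8'. After: A=10 B=2 C=0 D=0 ZF=0 PC=6
Step 7: PC=6 exec 'ADD B, 2'. After: A=10 B=4 C=0 D=0 ZF=0 PC=7
Step 8: PC=7 exec 'ADD C, 6'. After: A=10 B=4 C=6 D=0 ZF=0 PC=8
Step 9: PC=8 exec 'ADD B, 4'. After: A=10 B=8 C=6 D=0 ZF=0 PC=9
Step 10: PC=9 exec 'ADD B, 3'. After: A=10 B=11 C=6 D=0 ZF=0 PC=10
Step 11: PC=10 exec 'ADD B, 6'. After: A=10 B=17 C=6 D=0 ZF=0 PC=11
Step 12: PC=11 exec 'ADD B, 4'. After: A=10 B=21 C=6 D=0 ZF=0 PC=12
Step 13: PC=12 exec 'ADD A, 3'. After: A=13 B=21 C=6 D=0 ZF=0 PC=13
Step 14: PC=13 exec 'HALT'. After: A=13 B=21 C=6 D=0 ZF=0 PC=13 HALTED

Answer: 13 21 6 0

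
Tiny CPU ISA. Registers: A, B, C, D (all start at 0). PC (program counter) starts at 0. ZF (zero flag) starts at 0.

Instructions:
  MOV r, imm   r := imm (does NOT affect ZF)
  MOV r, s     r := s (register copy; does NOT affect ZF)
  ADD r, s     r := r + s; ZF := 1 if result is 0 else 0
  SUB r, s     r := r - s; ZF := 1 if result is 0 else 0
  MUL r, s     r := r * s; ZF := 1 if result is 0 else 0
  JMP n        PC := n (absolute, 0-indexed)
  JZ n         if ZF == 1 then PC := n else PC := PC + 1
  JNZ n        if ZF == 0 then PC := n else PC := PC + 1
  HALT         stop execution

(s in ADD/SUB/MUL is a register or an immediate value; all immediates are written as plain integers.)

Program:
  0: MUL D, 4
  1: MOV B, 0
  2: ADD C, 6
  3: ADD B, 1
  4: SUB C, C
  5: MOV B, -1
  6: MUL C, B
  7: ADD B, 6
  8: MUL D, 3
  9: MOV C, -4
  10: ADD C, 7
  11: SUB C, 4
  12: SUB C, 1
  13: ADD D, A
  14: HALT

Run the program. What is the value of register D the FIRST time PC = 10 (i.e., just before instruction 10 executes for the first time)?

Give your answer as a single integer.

Step 1: PC=0 exec 'MUL D, 4'. After: A=0 B=0 C=0 D=0 ZF=1 PC=1
Step 2: PC=1 exec 'MOV B, 0'. After: A=0 B=0 C=0 D=0 ZF=1 PC=2
Step 3: PC=2 exec 'ADD C, 6'. After: A=0 B=0 C=6 D=0 ZF=0 PC=3
Step 4: PC=3 exec 'ADD B, 1'. After: A=0 B=1 C=6 D=0 ZF=0 PC=4
Step 5: PC=4 exec 'SUB C, C'. After: A=0 B=1 C=0 D=0 ZF=1 PC=5
Step 6: PC=5 exec 'MOV B, -1'. After: A=0 B=-1 C=0 D=0 ZF=1 PC=6
Step 7: PC=6 exec 'MUL C, B'. After: A=0 B=-1 C=0 D=0 ZF=1 PC=7
Step 8: PC=7 exec 'ADD B, 6'. After: A=0 B=5 C=0 D=0 ZF=0 PC=8
Step 9: PC=8 exec 'MUL D, 3'. After: A=0 B=5 C=0 D=0 ZF=1 PC=9
Step 10: PC=9 exec 'MOV C, -4'. After: A=0 B=5 C=-4 D=0 ZF=1 PC=10
First time PC=10: D=0

0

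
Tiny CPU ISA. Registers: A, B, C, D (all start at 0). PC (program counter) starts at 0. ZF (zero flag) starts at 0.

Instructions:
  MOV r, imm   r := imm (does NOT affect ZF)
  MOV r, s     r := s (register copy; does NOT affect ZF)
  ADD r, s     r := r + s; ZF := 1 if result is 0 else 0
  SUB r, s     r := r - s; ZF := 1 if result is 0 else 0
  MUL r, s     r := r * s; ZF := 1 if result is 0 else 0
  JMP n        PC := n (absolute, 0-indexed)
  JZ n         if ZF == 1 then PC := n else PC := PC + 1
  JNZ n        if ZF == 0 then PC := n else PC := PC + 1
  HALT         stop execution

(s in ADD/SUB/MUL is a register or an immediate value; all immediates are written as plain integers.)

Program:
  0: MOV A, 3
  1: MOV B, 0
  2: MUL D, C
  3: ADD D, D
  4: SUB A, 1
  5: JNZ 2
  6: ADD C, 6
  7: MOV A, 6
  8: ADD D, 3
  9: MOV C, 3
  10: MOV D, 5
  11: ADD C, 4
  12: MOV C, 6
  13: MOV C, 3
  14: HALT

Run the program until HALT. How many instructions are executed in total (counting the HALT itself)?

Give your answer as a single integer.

Answer: 23

Derivation:
Step 1: PC=0 exec 'MOV A, 3'. After: A=3 B=0 C=0 D=0 ZF=0 PC=1
Step 2: PC=1 exec 'MOV B, 0'. After: A=3 B=0 C=0 D=0 ZF=0 PC=2
Step 3: PC=2 exec 'MUL D, C'. After: A=3 B=0 C=0 D=0 ZF=1 PC=3
Step 4: PC=3 exec 'ADD D, D'. After: A=3 B=0 C=0 D=0 ZF=1 PC=4
Step 5: PC=4 exec 'SUB A, 1'. After: A=2 B=0 C=0 D=0 ZF=0 PC=5
Step 6: PC=5 exec 'JNZ 2'. After: A=2 B=0 C=0 D=0 ZF=0 PC=2
Step 7: PC=2 exec 'MUL D, C'. After: A=2 B=0 C=0 D=0 ZF=1 PC=3
Step 8: PC=3 exec 'ADD D, D'. After: A=2 B=0 C=0 D=0 ZF=1 PC=4
Step 9: PC=4 exec 'SUB A, 1'. After: A=1 B=0 C=0 D=0 ZF=0 PC=5
Step 10: PC=5 exec 'JNZ 2'. After: A=1 B=0 C=0 D=0 ZF=0 PC=2
Step 11: PC=2 exec 'MUL D, C'. After: A=1 B=0 C=0 D=0 ZF=1 PC=3
Step 12: PC=3 exec 'ADD D, D'. After: A=1 B=0 C=0 D=0 ZF=1 PC=4
Step 13: PC=4 exec 'SUB A, 1'. After: A=0 B=0 C=0 D=0 ZF=1 PC=5
Step 14: PC=5 exec 'JNZ 2'. After: A=0 B=0 C=0 D=0 ZF=1 PC=6
Step 15: PC=6 exec 'ADD C, 6'. After: A=0 B=0 C=6 D=0 ZF=0 PC=7
Step 16: PC=7 exec 'MOV A, 6'. After: A=6 B=0 C=6 D=0 ZF=0 PC=8
Step 17: PC=8 exec 'ADD D, 3'. After: A=6 B=0 C=6 D=3 ZF=0 PC=9
Step 18: PC=9 exec 'MOV C, 3'. After: A=6 B=0 C=3 D=3 ZF=0 PC=10
Step 19: PC=10 exec 'MOV D, 5'. After: A=6 B=0 C=3 D=5 ZF=0 PC=11
Step 20: PC=11 exec 'ADD C, 4'. After: A=6 B=0 C=7 D=5 ZF=0 PC=12
Step 21: PC=12 exec 'MOV C, 6'. After: A=6 B=0 C=6 D=5 ZF=0 PC=13
Step 22: PC=13 exec 'MOV C, 3'. After: A=6 B=0 C=3 D=5 ZF=0 PC=14
Step 23: PC=14 exec 'HALT'. After: A=6 B=0 C=3 D=5 ZF=0 PC=14 HALTED
Total instructions executed: 23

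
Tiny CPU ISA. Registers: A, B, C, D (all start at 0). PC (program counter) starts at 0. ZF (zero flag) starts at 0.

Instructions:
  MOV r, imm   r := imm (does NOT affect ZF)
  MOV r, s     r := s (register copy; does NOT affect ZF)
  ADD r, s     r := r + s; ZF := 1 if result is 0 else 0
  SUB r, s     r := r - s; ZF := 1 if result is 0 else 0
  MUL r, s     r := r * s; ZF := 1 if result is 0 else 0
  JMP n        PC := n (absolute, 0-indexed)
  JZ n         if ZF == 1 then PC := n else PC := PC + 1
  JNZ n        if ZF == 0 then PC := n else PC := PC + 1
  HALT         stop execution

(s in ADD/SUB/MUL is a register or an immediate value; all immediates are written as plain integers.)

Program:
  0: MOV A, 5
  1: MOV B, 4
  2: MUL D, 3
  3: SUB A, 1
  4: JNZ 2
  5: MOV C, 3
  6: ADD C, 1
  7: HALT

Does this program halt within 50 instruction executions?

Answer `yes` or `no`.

Answer: yes

Derivation:
Step 1: PC=0 exec 'MOV A, 5'. After: A=5 B=0 C=0 D=0 ZF=0 PC=1
Step 2: PC=1 exec 'MOV B, 4'. After: A=5 B=4 C=0 D=0 ZF=0 PC=2
Step 3: PC=2 exec 'MUL D, 3'. After: A=5 B=4 C=0 D=0 ZF=1 PC=3
Step 4: PC=3 exec 'SUB A, 1'. After: A=4 B=4 C=0 D=0 ZF=0 PC=4
Step 5: PC=4 exec 'JNZ 2'. After: A=4 B=4 C=0 D=0 ZF=0 PC=2
Step 6: PC=2 exec 'MUL D, 3'. After: A=4 B=4 C=0 D=0 ZF=1 PC=3
Step 7: PC=3 exec 'SUB A, 1'. After: A=3 B=4 C=0 D=0 ZF=0 PC=4
Step 8: PC=4 exec 'JNZ 2'. After: A=3 B=4 C=0 D=0 ZF=0 PC=2
Step 9: PC=2 exec 'MUL D, 3'. After: A=3 B=4 C=0 D=0 ZF=1 PC=3
Step 10: PC=3 exec 'SUB A, 1'. After: A=2 B=4 C=0 D=0 ZF=0 PC=4
Step 11: PC=4 exec 'JNZ 2'. After: A=2 B=4 C=0 D=0 ZF=0 PC=2
Step 12: PC=2 exec 'MUL D, 3'. After: A=2 B=4 C=0 D=0 ZF=1 PC=3
Step 13: PC=3 exec 'SUB A, 1'. After: A=1 B=4 C=0 D=0 ZF=0 PC=4
Step 14: PC=4 exec 'JNZ 2'. After: A=1 B=4 C=0 D=0 ZF=0 PC=2
Step 15: PC=2 exec 'MUL D, 3'. After: A=1 B=4 C=0 D=0 ZF=1 PC=3
Step 16: PC=3 exec 'SUB A, 1'. After: A=0 B=4 C=0 D=0 ZF=1 PC=4
Step 17: PC=4 exec 'JNZ 2'. After: A=0 B=4 C=0 D=0 ZF=1 PC=5
Step 18: PC=5 exec 'MOV C, 3'. After: A=0 B=4 C=3 D=0 ZF=1 PC=6
Step 19: PC=6 exec 'ADD C, 1'. After: A=0 B=4 C=4 D=0 ZF=0 PC=7
Step 20: PC=7 exec 'HALT'. After: A=0 B=4 C=4 D=0 ZF=0 PC=7 HALTED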